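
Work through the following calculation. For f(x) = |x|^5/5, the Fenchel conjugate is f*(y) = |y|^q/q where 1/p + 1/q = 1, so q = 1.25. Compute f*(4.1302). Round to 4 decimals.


The conjugate exponent q satisfies 1/p + 1/q = 1.
p = 5, so q = 5/(5 - 1) = 1.25
|y|^q = 4.1302^1.25 = 5.8879
f*(4.1302) = 5.8879 / 1.25 = 4.7104


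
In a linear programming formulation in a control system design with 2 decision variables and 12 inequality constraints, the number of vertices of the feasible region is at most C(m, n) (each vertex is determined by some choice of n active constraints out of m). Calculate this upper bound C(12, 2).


Each vertex corresponds to some choice of n active constraints out of m, so the number of vertices is at most C(m, n) = m! / (n!(m-n)!).
m = 12, n = 2
Numerator: 12 * 11
Denominator: 2! = 2
C(12, 2) = 66


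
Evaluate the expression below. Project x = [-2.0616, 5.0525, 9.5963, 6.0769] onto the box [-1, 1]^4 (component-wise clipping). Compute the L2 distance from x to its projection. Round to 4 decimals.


Project each component onto [-1, 1].
clip(-2.0616) = -1.0, clip(5.0525) = 1.0, clip(9.5963) = 1.0, clip(6.0769) = 1.0
Projection = [-1.0, 1.0, 1.0, 1.0]
Squared diffs: [1.127, 16.4228, 73.8964, 25.7749]
Distance = sqrt(117.2211) = 10.8269


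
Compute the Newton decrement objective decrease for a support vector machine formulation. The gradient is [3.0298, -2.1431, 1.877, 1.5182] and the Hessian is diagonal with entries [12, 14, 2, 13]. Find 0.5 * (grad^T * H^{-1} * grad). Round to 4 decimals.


Step 1: H is diagonal, so H^(-1) * g = [0.2525, -0.1531, 0.9385, 0.1168].
Step 2: g^T H^(-1) g = sum_i g_i^2 / H_ii
  = (3.0298)^2/12 + (-2.1431)^2/14 + (1.877)^2/2 + (1.5182)^2/13
  = 0.765 + 0.3281 + 1.7616 + 0.1773 = 3.0319
Step 3: Objective decrease = 0.5 * g^T H^(-1) g = 1.516


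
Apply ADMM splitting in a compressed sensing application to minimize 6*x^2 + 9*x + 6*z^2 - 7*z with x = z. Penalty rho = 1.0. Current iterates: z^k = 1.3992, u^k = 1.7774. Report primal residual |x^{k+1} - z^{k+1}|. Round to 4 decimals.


ADMM iteration with rho = 1.0, z^k = 1.3992, u^k = 1.7774
Step 1: x-update.
Minimize 6*x^2 + 9*x + (1.0/2)*(x - 1.3992 + 1.7774)^2
FOC: (2*6 + 1.0)*x = -9 + 1.0*(1.3992 - 1.7774)
x^{k+1} = -0.7214
Step 2: z-update.
Minimize 6*z^2 - 7*z + (1.0/2)*(-0.7214 - z + 1.7774)^2
FOC: (2*6 + 1.0)*z = 7 + 1.0*(-0.7214 + 1.7774)
z^{k+1} = 0.6197
Step 3: u-update.
u^{k+1} = 1.7774 - 0.7214 - 0.6197 = 0.4363
Step 4: Primal residual = |-0.7214 - 0.6197| = 1.3411


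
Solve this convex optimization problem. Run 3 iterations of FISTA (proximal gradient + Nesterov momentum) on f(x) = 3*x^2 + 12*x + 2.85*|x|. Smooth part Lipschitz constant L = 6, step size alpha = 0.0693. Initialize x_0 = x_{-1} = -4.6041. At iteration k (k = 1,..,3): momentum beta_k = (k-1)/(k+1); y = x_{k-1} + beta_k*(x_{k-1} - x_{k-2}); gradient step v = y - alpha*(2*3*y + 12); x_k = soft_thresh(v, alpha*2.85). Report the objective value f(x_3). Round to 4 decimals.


FISTA on f(x) = 3*x^2 + 12*x + 2.85*|x|
L = 6, alpha = 0.0693
Iteration 1: beta = 0.0, y = -4.6041 + 0.0*(-4.6041 + 4.6041) = -4.6041
  grad(y) = -15.6246, v = y - alpha*grad = -3.5213
  prox(v) = soft_thresh(-3.5213, 0.1975) = -3.3238
Iteration 2: beta = 0.3333, y = -3.3238 + 0.3333*(-3.3238 + 4.6041) = -2.897
  grad(y) = -5.3823, v = y - alpha*grad = -2.5241
  prox(v) = soft_thresh(-2.5241, 0.1975) = -2.3265
Iteration 3: beta = 0.5, y = -2.3265 + 0.5*(-2.3265 + 3.3238) = -1.8279
  grad(y) = 1.0325, v = y - alpha*grad = -1.8995
  prox(v) = soft_thresh(-1.8995, 0.1975) = -1.702
f(x_3) = 3*(-1.702)^2 + 12*(-1.702) + 2.85*|-1.702| = -6.8829


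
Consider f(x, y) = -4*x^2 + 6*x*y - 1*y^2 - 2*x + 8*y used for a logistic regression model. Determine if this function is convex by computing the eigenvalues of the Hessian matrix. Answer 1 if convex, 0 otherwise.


The Hessian of f(x,y) = -4*x^2 + 6*x*y - 1*y^2 - 2*x + 8*y is:
H = [[-8, 6], [6, -2]]
Trace = -8 - 2 = -10
Determinant = -8*-2 - (6)^2 = -20
Discriminant = (-10)^2 - 4*-20 = 180.0
Eigenvalues: lambda_1 = -11.7082, lambda_2 = 1.7082
The function is not convex.

0


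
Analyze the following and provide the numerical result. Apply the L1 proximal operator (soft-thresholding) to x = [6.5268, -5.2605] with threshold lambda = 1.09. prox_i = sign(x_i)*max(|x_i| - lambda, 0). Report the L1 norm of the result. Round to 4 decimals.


Soft-thresholding with lambda = 1.09:
prox(6.5268) = sign(6.5268)*max(|6.5268| - 1.09, 0) = 5.4368
prox(-5.2605) = sign(-5.2605)*max(|-5.2605| - 1.09, 0) = -4.1705
prox(x) = [5.4368, -4.1705]
||prox(x)||_1 = 5.4368 + 4.1705 = 9.6073


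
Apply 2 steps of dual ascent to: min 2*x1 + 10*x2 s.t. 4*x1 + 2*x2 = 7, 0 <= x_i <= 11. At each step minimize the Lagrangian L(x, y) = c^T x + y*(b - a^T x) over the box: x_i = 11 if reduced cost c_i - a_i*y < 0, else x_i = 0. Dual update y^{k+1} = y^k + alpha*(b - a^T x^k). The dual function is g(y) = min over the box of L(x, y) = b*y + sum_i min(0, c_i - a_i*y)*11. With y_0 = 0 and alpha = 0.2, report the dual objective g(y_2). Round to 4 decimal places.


Dual ascent for LP: min 2*x1 + 10*x2, 4*x1 + 2*x2 = 7, 0 <= x_i <= 11
Step 1: y^k = 0.0, reduced costs: (2.0, 10.0)
  x^k = (0.0, 0.0), subgradient = b - a^T x = 7.0
  y^{k+1} = 0.0 + 0.2*7.0 = 1.4
Step 2: y^k = 1.4, reduced costs: (-3.6, 7.2)
  x^k = (11.0, 0.0), subgradient = b - a^T x = -37.0
  y^{k+1} = 1.4 + 0.2*-37.0 = -6.0
Dual objective at y_2 = -6.0: reduced costs (26.0, 22.0), box minimizer x = (0.0, 0.0)
g(y_2) = b*y + (c1 - a1*y)*x1 + (c2 - a2*y)*x2 = 7*(-6.0) + 26.0*0.0 + 22.0*0.0 = -42.0 + 0.0 + 0.0 = -42.0


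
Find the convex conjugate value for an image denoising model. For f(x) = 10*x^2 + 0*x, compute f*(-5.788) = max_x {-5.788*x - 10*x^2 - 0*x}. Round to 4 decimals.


f*(y) = sup_x {y*x - a*x^2 - b*x} = sup_x {(y-b)*x - a*x^2}
FOC: (y - b) - 2a*x = 0 => x* = (y - b)/(2a)
x* = (-5.788 - 0)/(2*10) = -0.2894
f*(-5.788) = (y-b)^2/(4a) = (-5.788 - 0)^2/(4*10)
= 33.5009/40 = 0.8375


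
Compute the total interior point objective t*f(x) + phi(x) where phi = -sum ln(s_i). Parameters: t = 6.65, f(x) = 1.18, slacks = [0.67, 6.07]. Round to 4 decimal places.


Step 1: Compute log-barrier.
ln values: [-0.4005, 1.8034]
phi = -(-0.4005 + 1.8034) = -1.4029
Step 2: Compute augmented objective.
t*f(x) = 6.65*1.18 = 7.847
Total = 7.847 - 1.4029 = 6.4441


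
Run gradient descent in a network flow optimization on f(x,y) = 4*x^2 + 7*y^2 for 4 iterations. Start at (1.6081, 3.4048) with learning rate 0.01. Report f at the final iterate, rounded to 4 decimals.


Gradient descent on f(x,y) = 4*x^2 + 7*y^2.
Starting point: (1.6081, 3.4048), alpha = 0.01
Step 1: grad_x = 2*4*1.6081 = 12.8648, grad_y = 2*7*3.4048 = 47.6672
  x_1 = 1.6081 - 0.01*12.8648 = 1.4795
  y_1 = 3.4048 - 0.01*47.6672 = 2.9281
Step 2: grad_x = 2*4*1.4795 = 11.8356, grad_y = 2*7*2.9281 = 40.9938
  x_2 = 1.4795 - 0.01*11.8356 = 1.3611
  y_2 = 2.9281 - 0.01*40.9938 = 2.5182
Step 3: grad_x = 2*4*1.3611 = 10.8888, grad_y = 2*7*2.5182 = 35.2547
  x_3 = 1.3611 - 0.01*10.8888 = 1.2522
  y_3 = 2.5182 - 0.01*35.2547 = 2.1656
Step 4: grad_x = 2*4*1.2522 = 10.0177, grad_y = 2*7*2.1656 = 30.319
  x_4 = 1.2522 - 0.01*10.0177 = 1.152
  y_4 = 2.1656 - 0.01*30.319 = 1.8625
f(1.152, 1.8625) = 4*1.152^2 + 7*1.8625^2 = 29.5898


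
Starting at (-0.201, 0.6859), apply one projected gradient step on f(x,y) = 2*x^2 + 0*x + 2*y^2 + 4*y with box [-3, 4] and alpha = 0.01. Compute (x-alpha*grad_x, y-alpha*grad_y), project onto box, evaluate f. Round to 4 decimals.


Step 1: Compute gradient at (-0.201, 0.6859).
grad_x = 2*2*-0.201 + 0 = -0.804
grad_y = 2*2*0.6859 + 4 = 6.7436
Step 2: Gradient step.
x_raw = -0.201 - 0.01*-0.804 = -0.193
y_raw = 0.6859 - 0.01*6.7436 = 0.6185
Step 3: Project onto [-3, 4].
x_proj = clip(-0.193) = -0.193
y_proj = clip(0.6185) = 0.6185
Step 4: Evaluate f.
f(-0.193, 0.6185) = 3.3133


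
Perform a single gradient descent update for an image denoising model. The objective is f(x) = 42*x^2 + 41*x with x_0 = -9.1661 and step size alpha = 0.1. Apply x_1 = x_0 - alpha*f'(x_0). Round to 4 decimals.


We compute the gradient at x_0 and apply the update.
f'(x) = 84*x + 41
f'(-9.1661) = 84*-9.1661 + 41 = -728.9524
x_1 = -9.1661 - 0.1*-728.9524 = 63.7291


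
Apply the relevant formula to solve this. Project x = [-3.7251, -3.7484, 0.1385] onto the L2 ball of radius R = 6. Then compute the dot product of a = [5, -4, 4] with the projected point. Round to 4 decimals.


Step 1: Compute ||x|| (intermediates to 6 decimals).
||x|| = sqrt((-3.7251)^2 + (-3.7484)^2 + 0.1385^2) = 5.286403
Step 2: Project.
Since ||x|| <= R, proj = x (no scaling needed).
proj(x) = [-3.7251, -3.7484, 0.1385]
Step 3: Dot product.
a^T * proj(x) = 5*(-3.7251) - 4*(-3.7484) + 4*0.1385 = -3.0779


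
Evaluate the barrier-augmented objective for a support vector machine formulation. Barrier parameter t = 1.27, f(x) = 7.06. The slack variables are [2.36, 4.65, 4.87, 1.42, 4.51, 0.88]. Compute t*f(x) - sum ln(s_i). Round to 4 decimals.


Step 1: Compute log-barrier.
ln values: [0.8587, 1.5369, 1.5831, 0.3507, 1.5063, -0.1278]
phi = -(0.8587 + 1.5369 + 1.5831 + 0.3507 + 1.5063 - 0.1278) = -5.7077
Step 2: Compute augmented objective.
t*f(x) = 1.27*7.06 = 8.9662
Total = 8.9662 - 5.7077 = 3.2585


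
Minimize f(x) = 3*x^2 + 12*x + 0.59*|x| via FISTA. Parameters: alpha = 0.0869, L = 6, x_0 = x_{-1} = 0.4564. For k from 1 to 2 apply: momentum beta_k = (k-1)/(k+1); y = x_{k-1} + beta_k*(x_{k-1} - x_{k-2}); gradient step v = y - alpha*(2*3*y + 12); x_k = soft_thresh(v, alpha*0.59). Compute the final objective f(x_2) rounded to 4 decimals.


FISTA on f(x) = 3*x^2 + 12*x + 0.59*|x|
L = 6, alpha = 0.0869
Iteration 1: beta = 0.0, y = 0.4564 + 0.0*(0.4564 - 0.4564) = 0.4564
  grad(y) = 14.7384, v = y - alpha*grad = -0.8244
  prox(v) = soft_thresh(-0.8244, 0.0513) = -0.7731
Iteration 2: beta = 0.3333, y = -0.7731 + 0.3333*(-0.7731 - 0.4564) = -1.1829
  grad(y) = 4.9024, v = y - alpha*grad = -1.6089
  prox(v) = soft_thresh(-1.6089, 0.0513) = -1.5577
f(x_2) = 3*(-1.5577)^2 + 12*(-1.5577) + 0.59*|-1.5577| = -10.494


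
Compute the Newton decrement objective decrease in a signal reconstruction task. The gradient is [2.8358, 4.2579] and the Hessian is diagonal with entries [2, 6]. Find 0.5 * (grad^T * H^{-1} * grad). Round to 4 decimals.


Step 1: H is diagonal, so H^(-1) * g = [1.4179, 0.7097].
Step 2: g^T H^(-1) g = sum_i g_i^2 / H_ii
  = (2.8358)^2/2 + (4.2579)^2/6
  = 4.0209 + 3.0216 = 7.0425
Step 3: Objective decrease = 0.5 * g^T H^(-1) g = 3.5212


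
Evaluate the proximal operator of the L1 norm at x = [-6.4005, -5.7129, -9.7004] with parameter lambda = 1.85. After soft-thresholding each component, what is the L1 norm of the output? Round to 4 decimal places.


Soft-thresholding with lambda = 1.85:
prox(-6.4005) = sign(-6.4005)*max(|-6.4005| - 1.85, 0) = -4.5505
prox(-5.7129) = sign(-5.7129)*max(|-5.7129| - 1.85, 0) = -3.8629
prox(-9.7004) = sign(-9.7004)*max(|-9.7004| - 1.85, 0) = -7.8504
prox(x) = [-4.5505, -3.8629, -7.8504]
||prox(x)||_1 = 4.5505 + 3.8629 + 7.8504 = 16.2638


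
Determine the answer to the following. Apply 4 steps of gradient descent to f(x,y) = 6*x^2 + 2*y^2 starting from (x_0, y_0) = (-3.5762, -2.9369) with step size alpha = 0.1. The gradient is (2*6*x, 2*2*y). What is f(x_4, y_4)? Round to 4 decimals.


Gradient descent on f(x,y) = 6*x^2 + 2*y^2.
Starting point: (-3.5762, -2.9369), alpha = 0.1
Step 1: grad_x = 2*6*-3.5762 = -42.9144, grad_y = 2*2*-2.9369 = -11.7476
  x_1 = -3.5762 - 0.1*-42.9144 = 0.7152
  y_1 = -2.9369 - 0.1*-11.7476 = -1.7621
Step 2: grad_x = 2*6*0.7152 = 8.5829, grad_y = 2*2*-1.7621 = -7.0486
  x_2 = 0.7152 - 0.1*8.5829 = -0.143
  y_2 = -1.7621 - 0.1*-7.0486 = -1.0573
Step 3: grad_x = 2*6*-0.143 = -1.7166, grad_y = 2*2*-1.0573 = -4.2291
  x_3 = -0.143 - 0.1*-1.7166 = 0.0286
  y_3 = -1.0573 - 0.1*-4.2291 = -0.6344
Step 4: grad_x = 2*6*0.0286 = 0.3433, grad_y = 2*2*-0.6344 = -2.5375
  x_4 = 0.0286 - 0.1*0.3433 = -0.0057
  y_4 = -0.6344 - 0.1*-2.5375 = -0.3806
f(-0.0057, -0.3806) = 6*(-0.0057)^2 + 2*(-0.3806)^2 = 0.2899


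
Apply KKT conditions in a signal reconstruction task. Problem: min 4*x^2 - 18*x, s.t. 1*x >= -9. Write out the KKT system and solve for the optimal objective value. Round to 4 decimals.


Step 1: Try lambda = 0 (constraint inactive).
Stationarity: 2*4*x - 18 = 0
x* = 18/(2*4) = 2.25
Check constraint: 1*2.25 = 2.25 >= -9 -- satisfied.
Step 2: Compute optimal value.
f(x*) = 4*2.25^2 - 18*2.25 = -20.25


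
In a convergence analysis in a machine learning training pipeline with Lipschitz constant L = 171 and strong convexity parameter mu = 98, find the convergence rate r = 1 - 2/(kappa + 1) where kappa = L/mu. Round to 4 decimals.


Step 1: Compute the condition number.
kappa = L/mu = 171/98 = 1.7449
Step 2: Compute the convergence rate.
r = 1 - 2/(kappa + 1) = 1 - 2*mu/(L + mu) = (L - mu)/(L + mu) = 73/269 = 0.2714


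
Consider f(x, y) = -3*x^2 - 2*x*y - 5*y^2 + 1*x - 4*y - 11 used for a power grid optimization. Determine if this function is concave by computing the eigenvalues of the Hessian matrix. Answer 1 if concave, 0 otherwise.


The Hessian of f(x,y) = -3*x^2 - 2*x*y - 5*y^2 + 1*x - 4*y - 11 is:
H = [[-6, -2], [-2, -10]]
Trace = -6 - 10 = -16
Determinant = -6*-10 - (-2)^2 = 56
Discriminant = (-16)^2 - 4*56 = 32.0
Eigenvalues: lambda_1 = -10.8284, lambda_2 = -5.1716
The function is concave.

1


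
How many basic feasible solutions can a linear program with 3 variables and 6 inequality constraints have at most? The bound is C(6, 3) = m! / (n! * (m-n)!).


Each vertex corresponds to some choice of n active constraints out of m, so the number of vertices is at most C(m, n) = m! / (n!(m-n)!).
m = 6, n = 3
Numerator: 6 * 5 * 4
Denominator: 3! = 6
C(6, 3) = 20


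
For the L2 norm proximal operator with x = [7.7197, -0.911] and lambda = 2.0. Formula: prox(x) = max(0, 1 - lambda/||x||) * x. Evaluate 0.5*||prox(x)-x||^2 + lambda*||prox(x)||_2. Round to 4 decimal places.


Step 1: Compute ||x||.
||x|| = 7.7733
Step 2: Compute scaling factor.
scale = max(0, 1 - 2.0/7.7733) = 0.7427
Step 3: prox(x) = [5.7335, -0.6766]
||prox(x)|| = 5.7733
Step 4: Proximal objective.
0.5*||prox-x||^2 = 2.0
lambda*||prox|| = 11.5466
Total = 13.5465


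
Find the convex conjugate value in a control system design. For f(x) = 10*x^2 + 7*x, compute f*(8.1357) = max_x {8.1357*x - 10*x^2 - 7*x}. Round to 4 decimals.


f*(y) = sup_x {y*x - a*x^2 - b*x} = sup_x {(y-b)*x - a*x^2}
FOC: (y - b) - 2a*x = 0 => x* = (y - b)/(2a)
x* = (8.1357 - 7)/(2*10) = 0.0568
f*(8.1357) = (y-b)^2/(4a) = (8.1357 - 7)^2/(4*10)
= 1.2898/40 = 0.0322


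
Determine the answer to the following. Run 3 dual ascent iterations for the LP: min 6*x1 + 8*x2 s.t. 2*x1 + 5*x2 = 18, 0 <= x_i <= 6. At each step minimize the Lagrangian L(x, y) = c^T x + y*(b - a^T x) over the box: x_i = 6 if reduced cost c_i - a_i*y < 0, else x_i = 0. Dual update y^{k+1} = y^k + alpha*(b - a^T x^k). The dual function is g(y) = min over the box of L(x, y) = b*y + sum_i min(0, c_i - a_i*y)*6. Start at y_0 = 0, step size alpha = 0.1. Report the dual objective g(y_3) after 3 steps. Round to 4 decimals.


Dual ascent for LP: min 6*x1 + 8*x2, 2*x1 + 5*x2 = 18, 0 <= x_i <= 6
Step 1: y^k = 0.0, reduced costs: (6.0, 8.0)
  x^k = (0.0, 0.0), subgradient = b - a^T x = 18.0
  y^{k+1} = 0.0 + 0.1*18.0 = 1.8
Step 2: y^k = 1.8, reduced costs: (2.4, -1.0)
  x^k = (0.0, 6.0), subgradient = b - a^T x = -12.0
  y^{k+1} = 1.8 + 0.1*-12.0 = 0.6
Step 3: y^k = 0.6, reduced costs: (4.8, 5.0)
  x^k = (0.0, 0.0), subgradient = b - a^T x = 18.0
  y^{k+1} = 0.6 + 0.1*18.0 = 2.4
Dual objective at y_3 = 2.4: reduced costs (1.2, -4.0), box minimizer x = (0.0, 6.0)
g(y_3) = b*y + (c1 - a1*y)*x1 + (c2 - a2*y)*x2 = 18*2.4 + 1.2*0.0 + (-4.0)*6.0 = 43.2 + 0.0 - 24.0 = 19.2


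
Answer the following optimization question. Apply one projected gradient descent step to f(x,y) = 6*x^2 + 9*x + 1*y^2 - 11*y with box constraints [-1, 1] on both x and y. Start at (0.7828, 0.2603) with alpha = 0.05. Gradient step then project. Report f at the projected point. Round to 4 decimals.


Step 1: Compute gradient at (0.7828, 0.2603).
grad_x = 2*6*0.7828 + 9 = 18.3936
grad_y = 2*1*0.2603 - 11 = -10.4794
Step 2: Gradient step.
x_raw = 0.7828 - 0.05*18.3936 = -0.1369
y_raw = 0.2603 - 0.05*-10.4794 = 0.7843
Step 3: Project onto [-1, 1].
x_proj = clip(-0.1369) = -0.1369
y_proj = clip(0.7843) = 0.7843
Step 4: Evaluate f.
f(-0.1369, 0.7843) = -9.1314


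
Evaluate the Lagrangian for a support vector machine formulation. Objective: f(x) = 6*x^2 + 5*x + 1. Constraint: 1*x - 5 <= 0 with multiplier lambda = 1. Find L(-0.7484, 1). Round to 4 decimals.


Step 1: Evaluate f(x).
f(-0.7484) = 6*(-0.7484)^2 + 5*(-0.7484) + 1 = 0.6186
Step 2: Evaluate g(x).
g(-0.7484) = 1*-0.7484 - 5 = -5.7484
Step 3: Compute Lagrangian.
L = 0.6186 + 1*-5.7484 = -5.1298


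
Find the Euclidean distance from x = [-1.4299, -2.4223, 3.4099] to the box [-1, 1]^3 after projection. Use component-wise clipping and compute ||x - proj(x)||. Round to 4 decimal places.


Project each component onto [-1, 1].
clip(-1.4299) = -1.0, clip(-2.4223) = -1.0, clip(3.4099) = 1.0
Projection = [-1.0, -1.0, 1.0]
Squared diffs: [0.1848, 2.0229, 5.8076]
Distance = sqrt(8.0153) = 2.8311


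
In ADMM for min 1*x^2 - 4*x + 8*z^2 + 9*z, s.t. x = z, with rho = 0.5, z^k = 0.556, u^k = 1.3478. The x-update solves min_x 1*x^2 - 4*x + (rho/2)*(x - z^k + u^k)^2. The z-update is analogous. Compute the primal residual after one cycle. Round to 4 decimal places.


ADMM iteration with rho = 0.5, z^k = 0.556, u^k = 1.3478
Step 1: x-update.
Minimize 1*x^2 - 4*x + (0.5/2)*(x - 0.556 + 1.3478)^2
FOC: (2*1 + 0.5)*x = 4 + 0.5*(0.556 - 1.3478)
x^{k+1} = 1.4416
Step 2: z-update.
Minimize 8*z^2 + 9*z + (0.5/2)*(1.4416 - z + 1.3478)^2
FOC: (2*8 + 0.5)*z = -9 + 0.5*(1.4416 + 1.3478)
z^{k+1} = -0.4609
Step 3: u-update.
u^{k+1} = 1.3478 + 1.4416 + 0.4609 = 3.2504
Step 4: Primal residual = |1.4416 + 0.4609| = 1.9026


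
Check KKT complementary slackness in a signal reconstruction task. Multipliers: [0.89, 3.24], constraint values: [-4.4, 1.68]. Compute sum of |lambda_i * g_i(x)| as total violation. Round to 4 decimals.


KKT complementary slackness check:
lambda_1 * g_1 = 0.89 * -4.4 = -3.916
lambda_2 * g_2 = 3.24 * 1.68 = 5.4432
Total violation = 3.916 + 5.4432 = 9.3592


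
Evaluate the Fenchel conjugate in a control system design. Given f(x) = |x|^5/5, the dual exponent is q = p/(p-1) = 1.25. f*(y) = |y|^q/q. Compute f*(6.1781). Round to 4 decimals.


The conjugate exponent q satisfies 1/p + 1/q = 1.
p = 5, so q = 5/(5 - 1) = 1.25
|y|^q = 6.1781^1.25 = 9.7402
f*(6.1781) = 9.7402 / 1.25 = 7.7922


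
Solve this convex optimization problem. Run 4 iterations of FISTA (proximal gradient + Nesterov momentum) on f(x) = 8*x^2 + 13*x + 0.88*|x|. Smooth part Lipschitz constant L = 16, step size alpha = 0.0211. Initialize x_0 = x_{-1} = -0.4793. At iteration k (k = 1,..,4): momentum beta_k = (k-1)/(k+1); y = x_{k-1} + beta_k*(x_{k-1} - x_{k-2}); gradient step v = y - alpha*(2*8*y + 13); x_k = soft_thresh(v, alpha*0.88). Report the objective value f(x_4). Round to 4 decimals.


FISTA on f(x) = 8*x^2 + 13*x + 0.88*|x|
L = 16, alpha = 0.0211
Iteration 1: beta = 0.0, y = -0.4793 + 0.0*(-0.4793 + 0.4793) = -0.4793
  grad(y) = 5.3312, v = y - alpha*grad = -0.5918
  prox(v) = soft_thresh(-0.5918, 0.0186) = -0.5732
Iteration 2: beta = 0.3333, y = -0.5732 + 0.3333*(-0.5732 + 0.4793) = -0.6045
  grad(y) = 3.3276, v = y - alpha*grad = -0.6747
  prox(v) = soft_thresh(-0.6747, 0.0186) = -0.6562
Iteration 3: beta = 0.5, y = -0.6562 + 0.5*(-0.6562 + 0.5732) = -0.6976
  grad(y) = 1.8377, v = y - alpha*grad = -0.7364
  prox(v) = soft_thresh(-0.7364, 0.0186) = -0.7179
Iteration 4: beta = 0.6, y = -0.7179 + 0.6*(-0.7179 + 0.6562) = -0.7549
  grad(y) = 0.9222, v = y - alpha*grad = -0.7743
  prox(v) = soft_thresh(-0.7743, 0.0186) = -0.7558
f(x_4) = 8*(-0.7558)^2 + 13*(-0.7558) + 0.88*|-0.7558| = -4.5904


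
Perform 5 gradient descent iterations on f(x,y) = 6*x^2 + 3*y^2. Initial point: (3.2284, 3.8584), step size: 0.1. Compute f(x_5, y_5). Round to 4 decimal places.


Gradient descent on f(x,y) = 6*x^2 + 3*y^2.
Starting point: (3.2284, 3.8584), alpha = 0.1
Step 1: grad_x = 2*6*3.2284 = 38.7408, grad_y = 2*3*3.8584 = 23.1504
  x_1 = 3.2284 - 0.1*38.7408 = -0.6457
  y_1 = 3.8584 - 0.1*23.1504 = 1.5434
Step 2: grad_x = 2*6*-0.6457 = -7.7482, grad_y = 2*3*1.5434 = 9.2602
  x_2 = -0.6457 - 0.1*-7.7482 = 0.1291
  y_2 = 1.5434 - 0.1*9.2602 = 0.6173
Step 3: grad_x = 2*6*0.1291 = 1.5496, grad_y = 2*3*0.6173 = 3.7041
  x_3 = 0.1291 - 0.1*1.5496 = -0.0258
  y_3 = 0.6173 - 0.1*3.7041 = 0.2469
Step 4: grad_x = 2*6*-0.0258 = -0.3099, grad_y = 2*3*0.2469 = 1.4816
  x_4 = -0.0258 - 0.1*-0.3099 = 0.0052
  y_4 = 0.2469 - 0.1*1.4816 = 0.0988
Step 5: grad_x = 2*6*0.0052 = 0.062, grad_y = 2*3*0.0988 = 0.5927
  x_5 = 0.0052 - 0.1*0.062 = -0.001
  y_5 = 0.0988 - 0.1*0.5927 = 0.0395
f(-0.001, 0.0395) = 6*(-0.001)^2 + 3*0.0395^2 = 0.0047


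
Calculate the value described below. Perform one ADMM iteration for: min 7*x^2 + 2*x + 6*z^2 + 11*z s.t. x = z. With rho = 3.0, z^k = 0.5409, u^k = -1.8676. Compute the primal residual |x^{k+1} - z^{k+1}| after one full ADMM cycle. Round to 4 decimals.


ADMM iteration with rho = 3.0, z^k = 0.5409, u^k = -1.8676
Step 1: x-update.
Minimize 7*x^2 + 2*x + (3.0/2)*(x - 0.5409 - 1.8676)^2
FOC: (2*7 + 3.0)*x = -2 + 3.0*(0.5409 + 1.8676)
x^{k+1} = 0.3074
Step 2: z-update.
Minimize 6*z^2 + 11*z + (3.0/2)*(0.3074 - z - 1.8676)^2
FOC: (2*6 + 3.0)*z = -11 + 3.0*(0.3074 - 1.8676)
z^{k+1} = -1.0454
Step 3: u-update.
u^{k+1} = -1.8676 + 0.3074 + 1.0454 = -0.5148
Step 4: Primal residual = |0.3074 + 1.0454| = 1.3528


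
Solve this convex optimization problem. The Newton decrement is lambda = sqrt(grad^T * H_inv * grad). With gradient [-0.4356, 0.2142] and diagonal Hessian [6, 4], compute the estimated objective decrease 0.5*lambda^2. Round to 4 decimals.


Step 1: H is diagonal, so H^(-1) * g = [-0.0726, 0.0536].
Step 2: g^T H^(-1) g = sum_i g_i^2 / H_ii
  = (-0.4356)^2/6 + (0.2142)^2/4
  = 0.0316 + 0.0115 = 0.0431
Step 3: Objective decrease = 0.5 * g^T H^(-1) g = 0.0215


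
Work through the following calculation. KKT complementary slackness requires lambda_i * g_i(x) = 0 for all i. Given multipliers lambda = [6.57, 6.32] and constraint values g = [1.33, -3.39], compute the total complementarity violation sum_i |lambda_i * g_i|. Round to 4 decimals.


KKT complementary slackness check:
lambda_1 * g_1 = 6.57 * 1.33 = 8.7381
lambda_2 * g_2 = 6.32 * -3.39 = -21.4248
Total violation = 8.7381 + 21.4248 = 30.1629


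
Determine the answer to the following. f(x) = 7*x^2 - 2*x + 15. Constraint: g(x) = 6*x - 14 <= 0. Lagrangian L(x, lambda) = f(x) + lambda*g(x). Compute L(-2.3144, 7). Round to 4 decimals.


Step 1: Evaluate f(x).
f(-2.3144) = 7*(-2.3144)^2 - 2*(-2.3144) + 15 = 57.1239
Step 2: Evaluate g(x).
g(-2.3144) = 6*-2.3144 - 14 = -27.8864
Step 3: Compute Lagrangian.
L = 57.1239 + 7*-27.8864 = -138.0809


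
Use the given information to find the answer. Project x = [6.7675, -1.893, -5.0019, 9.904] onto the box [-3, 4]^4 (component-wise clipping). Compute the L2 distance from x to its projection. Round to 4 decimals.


Project each component onto [-3, 4].
clip(6.7675) = 4.0, clip(-1.893) = -1.893, clip(-5.0019) = -3.0, clip(9.904) = 4.0
Projection = [4.0, -1.893, -3.0, 4.0]
Squared diffs: [7.6591, 0.0, 4.0076, 34.8572]
Distance = sqrt(46.5239) = 6.8208


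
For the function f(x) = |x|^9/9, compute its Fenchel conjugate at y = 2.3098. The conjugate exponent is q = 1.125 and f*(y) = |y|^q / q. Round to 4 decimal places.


The conjugate exponent q satisfies 1/p + 1/q = 1.
p = 9, so q = 9/(9 - 1) = 1.125
|y|^q = 2.3098^1.125 = 2.5646
f*(2.3098) = 2.5646 / 1.125 = 2.2797


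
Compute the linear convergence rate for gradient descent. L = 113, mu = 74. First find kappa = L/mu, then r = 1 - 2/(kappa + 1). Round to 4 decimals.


Step 1: Compute the condition number.
kappa = L/mu = 113/74 = 1.527
Step 2: Compute the convergence rate.
r = 1 - 2/(kappa + 1) = 1 - 2*mu/(L + mu) = (L - mu)/(L + mu) = 39/187 = 0.2086


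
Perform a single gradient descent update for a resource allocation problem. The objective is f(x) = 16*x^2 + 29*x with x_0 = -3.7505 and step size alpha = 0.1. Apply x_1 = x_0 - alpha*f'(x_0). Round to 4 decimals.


We compute the gradient at x_0 and apply the update.
f'(x) = 32*x + 29
f'(-3.7505) = 32*-3.7505 + 29 = -91.016
x_1 = -3.7505 - 0.1*-91.016 = 5.3511


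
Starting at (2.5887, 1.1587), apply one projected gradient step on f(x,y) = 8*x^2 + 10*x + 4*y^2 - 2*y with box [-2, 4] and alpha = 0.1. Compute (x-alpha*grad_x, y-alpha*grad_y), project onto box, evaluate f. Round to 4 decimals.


Step 1: Compute gradient at (2.5887, 1.1587).
grad_x = 2*8*2.5887 + 10 = 51.4192
grad_y = 2*4*1.1587 - 2 = 7.2696
Step 2: Gradient step.
x_raw = 2.5887 - 0.1*51.4192 = -2.5532
y_raw = 1.1587 - 0.1*7.2696 = 0.4317
Step 3: Project onto [-2, 4].
x_proj = clip(-2.5532) = -2.0
y_proj = clip(0.4317) = 0.4317
Step 4: Evaluate f.
f(-2.0, 0.4317) = 11.8821


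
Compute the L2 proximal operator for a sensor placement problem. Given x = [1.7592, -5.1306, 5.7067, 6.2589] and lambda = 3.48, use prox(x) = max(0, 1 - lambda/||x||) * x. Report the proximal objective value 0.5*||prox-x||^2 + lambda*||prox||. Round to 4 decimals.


Step 1: Compute ||x||.
||x|| = 10.0577
Step 2: Compute scaling factor.
scale = max(0, 1 - 3.48/10.0577) = 0.654
Step 3: prox(x) = [1.1505, -3.3554, 3.7322, 4.0933]
||prox(x)|| = 6.5777
Step 4: Proximal objective.
0.5*||prox-x||^2 = 6.0552
lambda*||prox|| = 22.8904
Total = 28.9457


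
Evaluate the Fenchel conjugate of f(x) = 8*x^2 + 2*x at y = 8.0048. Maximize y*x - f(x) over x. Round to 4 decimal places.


f*(y) = sup_x {y*x - a*x^2 - b*x} = sup_x {(y-b)*x - a*x^2}
FOC: (y - b) - 2a*x = 0 => x* = (y - b)/(2a)
x* = (8.0048 - 2)/(2*8) = 0.3753
f*(8.0048) = (y-b)^2/(4a) = (8.0048 - 2)^2/(4*8)
= 36.0576/32 = 1.1268


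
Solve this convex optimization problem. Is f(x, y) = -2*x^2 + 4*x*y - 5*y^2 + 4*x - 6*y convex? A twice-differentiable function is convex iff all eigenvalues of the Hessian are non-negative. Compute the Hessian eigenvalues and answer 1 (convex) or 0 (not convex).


The Hessian of f(x,y) = -2*x^2 + 4*x*y - 5*y^2 + 4*x - 6*y is:
H = [[-4, 4], [4, -10]]
Trace = -4 - 10 = -14
Determinant = -4*-10 - (4)^2 = 24
Discriminant = (-14)^2 - 4*24 = 100.0
Eigenvalues: lambda_1 = -12.0, lambda_2 = -2.0
The function is not convex.

0


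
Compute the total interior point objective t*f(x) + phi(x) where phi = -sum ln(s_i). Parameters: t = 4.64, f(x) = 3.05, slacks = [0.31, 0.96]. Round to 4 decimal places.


Step 1: Compute log-barrier.
ln values: [-1.1712, -0.0408]
phi = -(-1.1712 - 0.0408) = 1.212
Step 2: Compute augmented objective.
t*f(x) = 4.64*3.05 = 14.152
Total = 14.152 + 1.212 = 15.364


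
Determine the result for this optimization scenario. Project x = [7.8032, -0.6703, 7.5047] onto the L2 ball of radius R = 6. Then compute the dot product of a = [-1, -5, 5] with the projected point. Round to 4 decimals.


Step 1: Compute ||x|| (intermediates to 6 decimals).
||x|| = sqrt(7.8032^2 + (-0.6703)^2 + 7.5047^2) = 10.847108
Step 2: Project.
Since ||x|| > R, scale = R/||x|| = 6/10.847108 = 0.553143, proj(x) = scale * x
proj(x) = [4.316285, -0.370772, 4.151172]
Step 3: Dot product.
a^T * proj(x) = -1*4.316285 - 5*(-0.370772) + 5*4.151172 = 18.2934


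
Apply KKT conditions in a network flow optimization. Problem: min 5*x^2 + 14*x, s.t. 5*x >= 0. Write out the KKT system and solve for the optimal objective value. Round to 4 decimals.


Step 1: Try lambda = 0 (constraint inactive).
x_unc = -14/(2*5) = -1.4
Check: 5*-1.4 = -7.0 < 0 -- violated!
Step 2: Constraint must be active: 5*x = 0
x* = 0/5 = 0.0
lambda = (2*5*0.0 + 14)/5 = 2.8
Step 3: Compute optimal value.
f(x*) = 5*0.0^2 + 14*0.0 = 0.0


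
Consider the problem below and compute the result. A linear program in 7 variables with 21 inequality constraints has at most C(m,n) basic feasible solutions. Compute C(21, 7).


Each vertex corresponds to some choice of n active constraints out of m, so the number of vertices is at most C(m, n) = m! / (n!(m-n)!).
m = 21, n = 7
Numerator: 21 * 20 * 19 * 18 * 17 * 16 * 15
Denominator: 7! = 5040
C(21, 7) = 116280


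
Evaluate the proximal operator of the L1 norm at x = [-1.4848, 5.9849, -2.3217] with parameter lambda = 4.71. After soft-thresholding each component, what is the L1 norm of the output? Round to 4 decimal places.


Soft-thresholding with lambda = 4.71:
prox(-1.4848) = sign(-1.4848)*max(|-1.4848| - 4.71, 0) = 0.0
prox(5.9849) = sign(5.9849)*max(|5.9849| - 4.71, 0) = 1.2749
prox(-2.3217) = sign(-2.3217)*max(|-2.3217| - 4.71, 0) = 0.0
prox(x) = [0.0, 1.2749, 0.0]
||prox(x)||_1 = 0.0 + 1.2749 + 0.0 = 1.2749


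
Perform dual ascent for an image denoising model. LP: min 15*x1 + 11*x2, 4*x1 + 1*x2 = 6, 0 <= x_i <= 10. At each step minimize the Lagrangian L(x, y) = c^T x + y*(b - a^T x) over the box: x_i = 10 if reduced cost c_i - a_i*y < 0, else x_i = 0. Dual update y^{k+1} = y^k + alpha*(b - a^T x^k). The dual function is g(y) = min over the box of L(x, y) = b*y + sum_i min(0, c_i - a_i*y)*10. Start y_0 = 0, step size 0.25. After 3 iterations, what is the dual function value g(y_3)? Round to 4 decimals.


Dual ascent for LP: min 15*x1 + 11*x2, 4*x1 + 1*x2 = 6, 0 <= x_i <= 10
Step 1: y^k = 0.0, reduced costs: (15.0, 11.0)
  x^k = (0.0, 0.0), subgradient = b - a^T x = 6.0
  y^{k+1} = 0.0 + 0.25*6.0 = 1.5
Step 2: y^k = 1.5, reduced costs: (9.0, 9.5)
  x^k = (0.0, 0.0), subgradient = b - a^T x = 6.0
  y^{k+1} = 1.5 + 0.25*6.0 = 3.0
Step 3: y^k = 3.0, reduced costs: (3.0, 8.0)
  x^k = (0.0, 0.0), subgradient = b - a^T x = 6.0
  y^{k+1} = 3.0 + 0.25*6.0 = 4.5
Dual objective at y_3 = 4.5: reduced costs (-3.0, 6.5), box minimizer x = (10.0, 0.0)
g(y_3) = b*y + (c1 - a1*y)*x1 + (c2 - a2*y)*x2 = 6*4.5 + (-3.0)*10.0 + 6.5*0.0 = 27.0 - 30.0 + 0.0 = -3.0


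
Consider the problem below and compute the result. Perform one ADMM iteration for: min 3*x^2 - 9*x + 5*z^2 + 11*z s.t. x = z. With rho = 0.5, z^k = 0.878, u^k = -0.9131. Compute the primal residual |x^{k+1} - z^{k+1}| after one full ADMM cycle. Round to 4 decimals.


ADMM iteration with rho = 0.5, z^k = 0.878, u^k = -0.9131
Step 1: x-update.
Minimize 3*x^2 - 9*x + (0.5/2)*(x - 0.878 - 0.9131)^2
FOC: (2*3 + 0.5)*x = 9 + 0.5*(0.878 + 0.9131)
x^{k+1} = 1.5224
Step 2: z-update.
Minimize 5*z^2 + 11*z + (0.5/2)*(1.5224 - z - 0.9131)^2
FOC: (2*5 + 0.5)*z = -11 + 0.5*(1.5224 - 0.9131)
z^{k+1} = -1.0186
Step 3: u-update.
u^{k+1} = -0.9131 + 1.5224 + 1.0186 = 1.6279
Step 4: Primal residual = |1.5224 + 1.0186| = 2.541


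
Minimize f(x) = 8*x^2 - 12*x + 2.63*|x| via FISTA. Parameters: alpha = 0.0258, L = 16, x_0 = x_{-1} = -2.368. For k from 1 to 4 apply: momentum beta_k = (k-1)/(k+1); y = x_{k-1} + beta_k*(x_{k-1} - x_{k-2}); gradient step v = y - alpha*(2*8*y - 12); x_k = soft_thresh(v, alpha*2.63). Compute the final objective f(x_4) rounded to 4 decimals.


FISTA on f(x) = 8*x^2 - 12*x + 2.63*|x|
L = 16, alpha = 0.0258
Iteration 1: beta = 0.0, y = -2.368 + 0.0*(-2.368 + 2.368) = -2.368
  grad(y) = -49.888, v = y - alpha*grad = -1.0809
  prox(v) = soft_thresh(-1.0809, 0.0679) = -1.013
Iteration 2: beta = 0.3333, y = -1.013 + 0.3333*(-1.013 + 2.368) = -0.5614
  grad(y) = -20.9821, v = y - alpha*grad = -0.02
  prox(v) = soft_thresh(-0.02, 0.0679) = 0.0
Iteration 3: beta = 0.5, y = 0.0 + 0.5*(0.0 + 1.013) = 0.5065
  grad(y) = -3.8957, v = y - alpha*grad = 0.607
  prox(v) = soft_thresh(0.607, 0.0679) = 0.5392
Iteration 4: beta = 0.6, y = 0.5392 + 0.6*(0.5392 - 0.0) = 0.8627
  grad(y) = 1.8028, v = y - alpha*grad = 0.8162
  prox(v) = soft_thresh(0.8162, 0.0679) = 0.7483
f(x_4) = 8*0.7483^2 - 12*0.7483 + 2.63*|0.7483| = -2.5319


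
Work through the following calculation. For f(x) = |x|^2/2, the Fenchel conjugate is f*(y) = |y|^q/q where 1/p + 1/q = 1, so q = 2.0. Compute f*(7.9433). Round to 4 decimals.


The conjugate exponent q satisfies 1/p + 1/q = 1.
p = 2, so q = 2/(2 - 1) = 2.0
|y|^q = 7.9433^2.0 = 63.096
f*(7.9433) = 63.096 / 2.0 = 31.548


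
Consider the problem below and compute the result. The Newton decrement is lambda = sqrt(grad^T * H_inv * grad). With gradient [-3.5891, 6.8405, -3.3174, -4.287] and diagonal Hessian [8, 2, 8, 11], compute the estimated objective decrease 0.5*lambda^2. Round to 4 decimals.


Step 1: H is diagonal, so H^(-1) * g = [-0.4486, 3.4203, -0.4147, -0.3897].
Step 2: g^T H^(-1) g = sum_i g_i^2 / H_ii
  = (-3.5891)^2/8 + (6.8405)^2/2 + (-3.3174)^2/8 + (-4.287)^2/11
  = 1.6102 + 23.3962 + 1.3756 + 1.6708 = 28.0528
Step 3: Objective decrease = 0.5 * g^T H^(-1) g = 14.0264


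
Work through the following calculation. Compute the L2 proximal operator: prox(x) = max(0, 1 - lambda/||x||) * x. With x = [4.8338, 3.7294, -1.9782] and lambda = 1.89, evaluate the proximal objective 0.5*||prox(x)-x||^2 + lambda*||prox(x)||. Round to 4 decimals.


Step 1: Compute ||x||.
||x|| = 6.4177
Step 2: Compute scaling factor.
scale = max(0, 1 - 1.89/6.4177) = 0.7055
Step 3: prox(x) = [3.4103, 2.6311, -1.3956]
||prox(x)|| = 4.5277
Step 4: Proximal objective.
0.5*||prox-x||^2 = 1.7861
lambda*||prox|| = 8.5574
Total = 10.3435


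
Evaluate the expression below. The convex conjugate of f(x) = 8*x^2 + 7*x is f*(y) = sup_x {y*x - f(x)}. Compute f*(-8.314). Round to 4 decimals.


f*(y) = sup_x {y*x - a*x^2 - b*x} = sup_x {(y-b)*x - a*x^2}
FOC: (y - b) - 2a*x = 0 => x* = (y - b)/(2a)
x* = (-8.314 - 7)/(2*8) = -0.9571
f*(-8.314) = (y-b)^2/(4a) = (-8.314 - 7)^2/(4*8)
= 234.5186/32 = 7.3287


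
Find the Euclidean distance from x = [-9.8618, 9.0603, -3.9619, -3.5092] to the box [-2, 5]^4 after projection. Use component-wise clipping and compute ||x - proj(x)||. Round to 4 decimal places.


Project each component onto [-2, 5].
clip(-9.8618) = -2.0, clip(9.0603) = 5.0, clip(-3.9619) = -2.0, clip(-3.5092) = -2.0
Projection = [-2.0, 5.0, -2.0, -2.0]
Squared diffs: [61.8079, 16.486, 3.8491, 2.2777]
Distance = sqrt(84.4207) = 9.1881


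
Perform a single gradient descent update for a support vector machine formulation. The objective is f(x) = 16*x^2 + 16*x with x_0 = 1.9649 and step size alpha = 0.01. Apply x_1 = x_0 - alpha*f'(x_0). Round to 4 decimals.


We compute the gradient at x_0 and apply the update.
f'(x) = 32*x + 16
f'(1.9649) = 32*1.9649 + 16 = 78.8768
x_1 = 1.9649 - 0.01*78.8768 = 1.1761


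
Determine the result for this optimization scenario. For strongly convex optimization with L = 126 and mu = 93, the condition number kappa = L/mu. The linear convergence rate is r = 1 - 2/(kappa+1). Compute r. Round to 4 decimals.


Step 1: Compute the condition number.
kappa = L/mu = 126/93 = 1.3548
Step 2: Compute the convergence rate.
r = 1 - 2/(kappa + 1) = 1 - 2*mu/(L + mu) = (L - mu)/(L + mu) = 33/219 = 0.1507


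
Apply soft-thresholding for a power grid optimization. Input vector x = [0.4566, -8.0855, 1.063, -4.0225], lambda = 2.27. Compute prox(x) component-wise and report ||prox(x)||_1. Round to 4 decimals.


Soft-thresholding with lambda = 2.27:
prox(0.4566) = sign(0.4566)*max(|0.4566| - 2.27, 0) = 0.0
prox(-8.0855) = sign(-8.0855)*max(|-8.0855| - 2.27, 0) = -5.8155
prox(1.063) = sign(1.063)*max(|1.063| - 2.27, 0) = 0.0
prox(-4.0225) = sign(-4.0225)*max(|-4.0225| - 2.27, 0) = -1.7525
prox(x) = [0.0, -5.8155, 0.0, -1.7525]
||prox(x)||_1 = 0.0 + 5.8155 + 0.0 + 1.7525 = 7.568


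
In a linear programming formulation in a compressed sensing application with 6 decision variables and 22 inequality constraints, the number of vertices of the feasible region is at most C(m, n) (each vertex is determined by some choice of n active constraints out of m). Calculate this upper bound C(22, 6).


Each vertex corresponds to some choice of n active constraints out of m, so the number of vertices is at most C(m, n) = m! / (n!(m-n)!).
m = 22, n = 6
Numerator: 22 * 21 * 20 * 19 * 18 * 17
Denominator: 6! = 720
C(22, 6) = 74613


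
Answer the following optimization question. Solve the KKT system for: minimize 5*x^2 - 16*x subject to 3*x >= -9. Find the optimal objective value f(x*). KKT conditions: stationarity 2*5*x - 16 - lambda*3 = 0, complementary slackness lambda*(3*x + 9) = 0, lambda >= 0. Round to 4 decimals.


Step 1: Try lambda = 0 (constraint inactive).
Stationarity: 2*5*x - 16 = 0
x* = 16/(2*5) = 1.6
Check constraint: 3*1.6 = 4.8 >= -9 -- satisfied.
Step 2: Compute optimal value.
f(x*) = 5*1.6^2 - 16*1.6 = -12.8


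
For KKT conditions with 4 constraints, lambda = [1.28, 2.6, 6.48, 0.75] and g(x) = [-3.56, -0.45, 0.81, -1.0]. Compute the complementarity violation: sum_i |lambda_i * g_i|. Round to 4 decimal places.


KKT complementary slackness check:
lambda_1 * g_1 = 1.28 * -3.56 = -4.5568
lambda_2 * g_2 = 2.6 * -0.45 = -1.17
lambda_3 * g_3 = 6.48 * 0.81 = 5.2488
lambda_4 * g_4 = 0.75 * -1.0 = -0.75
Total violation = 4.5568 + 1.17 + 5.2488 + 0.75 = 11.7256


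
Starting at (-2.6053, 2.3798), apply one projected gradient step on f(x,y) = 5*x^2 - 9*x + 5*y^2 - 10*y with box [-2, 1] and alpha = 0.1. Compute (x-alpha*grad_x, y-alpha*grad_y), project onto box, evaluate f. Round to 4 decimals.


Step 1: Compute gradient at (-2.6053, 2.3798).
grad_x = 2*5*-2.6053 - 9 = -35.053
grad_y = 2*5*2.3798 - 10 = 13.798
Step 2: Gradient step.
x_raw = -2.6053 - 0.1*-35.053 = 0.9
y_raw = 2.3798 - 0.1*13.798 = 1.0
Step 3: Project onto [-2, 1].
x_proj = clip(0.9) = 0.9
y_proj = clip(1.0) = 1.0
Step 4: Evaluate f.
f(0.9, 1.0) = -9.05


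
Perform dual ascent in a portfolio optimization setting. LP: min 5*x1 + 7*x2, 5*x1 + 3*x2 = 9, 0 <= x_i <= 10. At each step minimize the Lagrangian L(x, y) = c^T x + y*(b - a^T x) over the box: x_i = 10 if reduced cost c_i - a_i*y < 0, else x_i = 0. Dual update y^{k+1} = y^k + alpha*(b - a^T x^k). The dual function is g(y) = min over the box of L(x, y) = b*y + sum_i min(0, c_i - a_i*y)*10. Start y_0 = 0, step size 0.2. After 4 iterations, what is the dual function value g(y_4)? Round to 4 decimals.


Dual ascent for LP: min 5*x1 + 7*x2, 5*x1 + 3*x2 = 9, 0 <= x_i <= 10
Step 1: y^k = 0.0, reduced costs: (5.0, 7.0)
  x^k = (0.0, 0.0), subgradient = b - a^T x = 9.0
  y^{k+1} = 0.0 + 0.2*9.0 = 1.8
Step 2: y^k = 1.8, reduced costs: (-4.0, 1.6)
  x^k = (10.0, 0.0), subgradient = b - a^T x = -41.0
  y^{k+1} = 1.8 + 0.2*-41.0 = -6.4
Step 3: y^k = -6.4, reduced costs: (37.0, 26.2)
  x^k = (0.0, 0.0), subgradient = b - a^T x = 9.0
  y^{k+1} = -6.4 + 0.2*9.0 = -4.6
Step 4: y^k = -4.6, reduced costs: (28.0, 20.8)
  x^k = (0.0, 0.0), subgradient = b - a^T x = 9.0
  y^{k+1} = -4.6 + 0.2*9.0 = -2.8
Dual objective at y_4 = -2.8: reduced costs (19.0, 15.4), box minimizer x = (0.0, 0.0)
g(y_4) = b*y + (c1 - a1*y)*x1 + (c2 - a2*y)*x2 = 9*(-2.8) + 19.0*0.0 + 15.4*0.0 = -25.2 + 0.0 + 0.0 = -25.2


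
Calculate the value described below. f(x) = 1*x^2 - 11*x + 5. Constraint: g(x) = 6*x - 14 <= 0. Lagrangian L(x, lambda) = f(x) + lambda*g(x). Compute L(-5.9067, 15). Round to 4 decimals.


Step 1: Evaluate f(x).
f(-5.9067) = 1*(-5.9067)^2 - 11*(-5.9067) + 5 = 104.8628
Step 2: Evaluate g(x).
g(-5.9067) = 6*-5.9067 - 14 = -49.4402
Step 3: Compute Lagrangian.
L = 104.8628 + 15*-49.4402 = -636.7402


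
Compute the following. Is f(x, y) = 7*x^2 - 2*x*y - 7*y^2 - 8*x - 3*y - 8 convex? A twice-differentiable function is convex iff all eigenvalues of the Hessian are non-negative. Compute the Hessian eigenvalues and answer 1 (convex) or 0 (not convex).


The Hessian of f(x,y) = 7*x^2 - 2*x*y - 7*y^2 - 8*x - 3*y - 8 is:
H = [[14, -2], [-2, -14]]
Trace = 14 - 14 = 0
Determinant = 14*-14 - (-2)^2 = -200
Discriminant = (0)^2 - 4*-200 = 800.0
Eigenvalues: lambda_1 = -14.1421, lambda_2 = 14.1421
The function is not convex.

0


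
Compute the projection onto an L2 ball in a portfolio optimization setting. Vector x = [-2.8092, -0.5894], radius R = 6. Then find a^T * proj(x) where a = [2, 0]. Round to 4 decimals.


Step 1: Compute ||x|| (intermediates to 6 decimals).
||x|| = sqrt((-2.8092)^2 + (-0.5894)^2) = 2.870365
Step 2: Project.
Since ||x|| <= R, proj = x (no scaling needed).
proj(x) = [-2.8092, -0.5894]
Step 3: Dot product.
a^T * proj(x) = 2*(-2.8092) + 0*(-0.5894) = -5.6184
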